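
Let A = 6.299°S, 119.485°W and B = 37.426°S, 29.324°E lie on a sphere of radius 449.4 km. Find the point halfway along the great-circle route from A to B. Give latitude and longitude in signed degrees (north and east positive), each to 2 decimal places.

Central angle δ = 2.2250 rad. Interpolating on the sphere with fraction f = 0.5:
P = [sin((1−f)δ)·A + sin(fδ)·B] / sin δ = 1.1302·A + 1.1302·B in Cartesian coordinates,
giving P = (0.2296, -0.5383, -0.8109), i.e. latitude -54.18°, longitude -66.90°.

-54.18°, -66.90°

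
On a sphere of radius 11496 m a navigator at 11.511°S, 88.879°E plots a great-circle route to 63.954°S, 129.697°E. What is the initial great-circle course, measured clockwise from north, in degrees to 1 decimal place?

Δλ = 40.818° = 0.7124 rad.
y = sin Δλ · cos φ₂ = (0.6537)(0.4391) = 0.2870
x = cos φ₁ sin φ₂ − sin φ₁ cos φ₂ cos Δλ = (0.9799)(-0.8984) − (-0.1996)(0.4391)(0.7568) = -0.8141
θ = atan2(y, x) = 160.58°, so the bearing is 160.6°.

160.6°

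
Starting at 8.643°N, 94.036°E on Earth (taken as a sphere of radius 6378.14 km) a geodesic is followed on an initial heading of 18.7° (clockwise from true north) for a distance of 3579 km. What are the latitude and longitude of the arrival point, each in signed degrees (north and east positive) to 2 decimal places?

Angular distance δ = d/R = 3579/6378.14 = 0.56114 rad; initial bearing θ = 0.3264 rad.
sin φ₂ = sin φ₁ cos δ + cos φ₁ sin δ cos θ = (0.1503)(0.8467) + (0.9886)(0.5321)(0.9472) = 0.6256, so φ₂ = 38.72°.
Δλ = atan2(sin θ sin δ cos φ₁, cos δ − sin φ₁ sin φ₂) = atan2(0.1687, 0.7526) = 12.632°.
λ₂ = 94.036° + 12.632° = 106.67°.

38.72°, 106.67°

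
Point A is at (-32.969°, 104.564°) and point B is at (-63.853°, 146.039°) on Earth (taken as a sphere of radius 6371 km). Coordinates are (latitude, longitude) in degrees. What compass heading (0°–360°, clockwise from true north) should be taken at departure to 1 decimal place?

Δλ = 41.475° = 0.7239 rad.
y = sin Δλ · cos φ₂ = (0.6623)(0.4407) = 0.2919
x = cos φ₁ sin φ₂ − sin φ₁ cos φ₂ cos Δλ = (0.8390)(-0.8977) − (-0.5442)(0.4407)(0.7492) = -0.5734
θ = atan2(y, x) = 153.03°, so the bearing is 153.0°.

153.0°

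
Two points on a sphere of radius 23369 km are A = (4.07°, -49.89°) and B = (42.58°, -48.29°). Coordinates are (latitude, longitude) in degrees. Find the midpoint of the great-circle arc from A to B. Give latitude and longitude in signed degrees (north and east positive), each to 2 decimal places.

The central angle between A and B is δ = 0.6726 rad.
With f = 0.5, the slerp weights are sin((1−f)δ)/sin δ = 0.5297 and sin(fδ)/sin δ = 0.5297.
Weighted sum of the unit vectors: (0.5297)·(0.6426,-0.7629,0.0710) + (0.5297)·(0.4899,-0.5497,0.6766) = (0.5999, -0.6952, 0.3960).
Converting back: φ = atan2(z, √(x²+y²)) = 23.33°, λ = atan2(y, x) = -49.21°.

23.33°, -49.21°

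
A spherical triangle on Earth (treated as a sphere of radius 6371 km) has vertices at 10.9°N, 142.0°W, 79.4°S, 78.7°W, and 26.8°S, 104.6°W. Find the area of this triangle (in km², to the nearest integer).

16674981 km²

Side lengths (central angles): a = 0.9386, b = 0.9134, c = 1.6757 rad; semiperimeter s = 1.7639.
By l'Huilier's theorem, tan(E/4) = √[tan(s/2) tan((s−a)/2) tan((s−b)/2) tan((s−c)/2)], giving spherical excess E = 0.4108 rad.
Area = E·R² = 0.4108 × (6371)² ≈ 16674981 km².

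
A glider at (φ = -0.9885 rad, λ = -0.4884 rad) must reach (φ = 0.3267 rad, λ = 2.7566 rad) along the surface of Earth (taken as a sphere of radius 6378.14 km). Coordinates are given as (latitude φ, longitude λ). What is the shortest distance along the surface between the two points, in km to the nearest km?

15788 km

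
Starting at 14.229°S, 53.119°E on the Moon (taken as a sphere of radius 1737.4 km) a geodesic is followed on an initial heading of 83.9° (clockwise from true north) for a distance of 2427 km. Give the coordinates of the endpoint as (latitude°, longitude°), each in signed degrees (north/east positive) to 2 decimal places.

3.38°, 131.95°

Angular distance δ = d/R = 2427/1737.4 = 1.39691 rad; initial bearing θ = 1.4643 rad.
sin φ₂ = sin φ₁ cos δ + cos φ₁ sin δ cos θ = (-0.2458)(0.1730) + (0.9693)(0.9849)(0.1063) = 0.0589, so φ₂ = 3.38°.
Δλ = atan2(sin θ sin δ cos φ₁, cos δ − sin φ₁ sin φ₂) = atan2(0.9493, 0.1875) = 78.828°.
λ₂ = 53.119° + 78.828° = 131.95°.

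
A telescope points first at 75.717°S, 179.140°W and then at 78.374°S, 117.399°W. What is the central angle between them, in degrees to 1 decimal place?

13.4°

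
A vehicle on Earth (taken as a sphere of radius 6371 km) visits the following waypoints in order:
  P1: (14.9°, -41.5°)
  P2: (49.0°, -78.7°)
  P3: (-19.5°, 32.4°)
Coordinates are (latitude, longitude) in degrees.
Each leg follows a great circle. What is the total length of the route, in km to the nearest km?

18234 km

Leg P1→P2: central angle 0.7967 rad, distance 5075.9 km.
Leg P2→P3: central angle 2.0653 rad, distance 13157.8 km.
Total: 5075.9 + 13157.8 ≈ 18234 km.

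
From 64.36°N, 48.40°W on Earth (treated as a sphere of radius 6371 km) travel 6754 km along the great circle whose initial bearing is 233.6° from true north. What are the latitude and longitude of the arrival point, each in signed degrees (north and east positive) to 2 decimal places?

12.51°, -94.39°

Angular distance δ = d/R = 6754/6371 = 1.06012 rad; initial bearing θ = 4.0771 rad.
sin φ₂ = sin φ₁ cos δ + cos φ₁ sin δ cos θ = (0.9015)(0.4888) + (0.4327)(0.8724)(-0.5934) = 0.2166, so φ₂ = 12.51°.
Δλ = atan2(sin θ sin δ cos φ₁, cos δ − sin φ₁ sin φ₂) = atan2(-0.3039, 0.2935) = -45.995°.
λ₂ = -48.400° − 45.995° = -94.39°.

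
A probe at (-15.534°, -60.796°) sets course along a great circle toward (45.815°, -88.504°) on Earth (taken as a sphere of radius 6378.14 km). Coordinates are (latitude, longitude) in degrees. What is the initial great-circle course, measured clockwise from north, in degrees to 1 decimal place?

339.3°

Δλ = -27.708° = -0.4836 rad.
y = sin Δλ · cos φ₂ = (-0.4650)(0.6970) = -0.3241
x = cos φ₁ sin φ₂ − sin φ₁ cos φ₂ cos Δλ = (0.9635)(0.7171) − (-0.2678)(0.6970)(0.8853) = 0.8562
θ = atan2(y, x) = -20.73°; adding 360° gives 339.3°.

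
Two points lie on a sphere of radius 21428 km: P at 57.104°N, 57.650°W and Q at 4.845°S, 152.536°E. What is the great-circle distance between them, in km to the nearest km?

45849 km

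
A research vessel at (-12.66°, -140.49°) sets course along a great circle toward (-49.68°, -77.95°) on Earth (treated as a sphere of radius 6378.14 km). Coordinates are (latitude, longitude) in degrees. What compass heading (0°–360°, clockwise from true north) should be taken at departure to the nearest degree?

Δλ = 62.540° = 1.0915 rad.
y = sin Δλ · cos φ₂ = (0.8873)(0.6471) = 0.5742
x = cos φ₁ sin φ₂ − sin φ₁ cos φ₂ cos Δλ = (0.9757)(-0.7624) − (-0.2192)(0.6471)(0.4611) = -0.6785
θ = atan2(y, x) = 139.76°, so the bearing is 140°.

140°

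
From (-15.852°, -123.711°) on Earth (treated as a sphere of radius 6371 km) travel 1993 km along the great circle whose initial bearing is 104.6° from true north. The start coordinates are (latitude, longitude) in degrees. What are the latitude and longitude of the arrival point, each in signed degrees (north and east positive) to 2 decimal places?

Angular distance δ = d/R = 1993/6371 = 0.31282 rad; initial bearing θ = 1.8256 rad.
sin φ₂ = sin φ₁ cos δ + cos φ₁ sin δ cos θ = (-0.2732)(0.9515) + (0.9620)(0.3077)(-0.2521) = -0.3345, so φ₂ = -19.54°.
Δλ = atan2(sin θ sin δ cos φ₁, cos δ − sin φ₁ sin φ₂) = atan2(0.2865, 0.8601) = 18.422°.
λ₂ = -123.711° + 18.422° = -105.29°.

-19.54°, -105.29°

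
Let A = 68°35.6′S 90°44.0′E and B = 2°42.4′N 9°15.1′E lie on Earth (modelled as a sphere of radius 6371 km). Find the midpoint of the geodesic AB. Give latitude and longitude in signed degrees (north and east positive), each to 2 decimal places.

The central angle between A and B is δ = 1.5608 rad.
With f = 0.5, the slerp weights are sin((1−f)δ)/sin δ = 0.7036 and sin(fδ)/sin δ = 0.7036.
Weighted sum of the unit vectors: (0.7036)·(-0.0047,0.3650,-0.9310) + (0.7036)·(0.9859,0.1606,0.0472) = (0.6904, 0.3698, -0.6218).
Converting back: φ = atan2(z, √(x²+y²)) = -38.45°, λ = atan2(y, x) = 28.17°.

-38.45°, 28.17°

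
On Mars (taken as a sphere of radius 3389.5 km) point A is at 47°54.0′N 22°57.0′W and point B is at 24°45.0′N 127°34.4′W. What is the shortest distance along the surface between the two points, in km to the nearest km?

4790 km

In radians: φ₁ = 0.8360, φ₂ = 0.4320, Δλ = -104.623° = -1.8260 rad.
Haversine: a = sin²(Δφ/2) + cos φ₁ cos φ₂ sin²(Δλ/2) = 0.0403 + (0.6704)(0.9081)(0.6262) = 0.42154.
Central angle c = 2·arcsin(√a) = 1.41322 rad.
Distance = R·c = 3389.5 × 1.4132 ≈ 4790 km.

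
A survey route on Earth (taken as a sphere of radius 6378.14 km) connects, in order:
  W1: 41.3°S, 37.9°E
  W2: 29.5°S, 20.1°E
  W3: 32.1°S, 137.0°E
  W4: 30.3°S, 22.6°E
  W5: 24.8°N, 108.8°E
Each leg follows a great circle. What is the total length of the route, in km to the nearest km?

33830 km

Leg W1→W2: central angle 0.3253 rad, distance 2074.6 km.
Leg W2→W3: central angle 1.6428 rad, distance 10477.8 km.
Leg W3→W4: central angle 1.6048 rad, distance 10235.9 km.
Leg W4→W5: central angle 1.7312 rad, distance 11041.6 km.
Total: 2074.6 + 10477.8 + 10235.9 + 11041.6 ≈ 33830 km.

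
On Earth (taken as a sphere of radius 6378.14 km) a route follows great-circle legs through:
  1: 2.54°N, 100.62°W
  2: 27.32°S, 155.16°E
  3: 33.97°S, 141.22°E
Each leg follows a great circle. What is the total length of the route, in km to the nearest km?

13078 km

Leg 1→2: central angle 1.8115 rad, distance 11553.9 km.
Leg 2→3: central angle 0.2390 rad, distance 1524.5 km.
Total: 11553.9 + 1524.5 ≈ 13078 km.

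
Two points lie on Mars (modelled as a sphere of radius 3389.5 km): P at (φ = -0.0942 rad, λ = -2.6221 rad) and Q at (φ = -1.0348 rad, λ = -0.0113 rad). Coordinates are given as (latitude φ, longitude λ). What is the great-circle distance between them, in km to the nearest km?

6564 km

With latitudes φ₁ = -5.397°, φ₂ = -59.290° and longitude difference Δλ = 149.588°:
cos c = sin φ₁ sin φ₂ + cos φ₁ cos φ₂ cos Δλ = (-0.0941)(-0.8598) + (0.9956)(0.5107)(-0.8624) = -0.35761,
so c = arccos(-0.35761) = 1.93650 rad.
Distance = R·c = 3389.5 × 1.9365 ≈ 6564 km.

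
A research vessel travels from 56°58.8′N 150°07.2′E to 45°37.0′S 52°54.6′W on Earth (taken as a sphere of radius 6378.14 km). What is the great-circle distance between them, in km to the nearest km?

In radians: φ₁ = 0.9945, φ₂ = -0.7962, Δλ = 156.970° = 2.7396 rad.
Haversine: a = sin²(Δφ/2) + cos φ₁ cos φ₂ sin²(Δλ/2) = 0.6090 + (0.5449)(0.6995)(0.9602) = 0.97501.
Central angle c = 2·arcsin(√a) = 2.82409 rad.
Distance = R·c = 6378.14 × 2.8241 ≈ 18012 km.

18012 km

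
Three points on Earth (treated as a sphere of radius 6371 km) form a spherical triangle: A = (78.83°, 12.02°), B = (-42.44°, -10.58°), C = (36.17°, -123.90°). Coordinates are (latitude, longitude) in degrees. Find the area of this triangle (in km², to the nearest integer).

91796950 km²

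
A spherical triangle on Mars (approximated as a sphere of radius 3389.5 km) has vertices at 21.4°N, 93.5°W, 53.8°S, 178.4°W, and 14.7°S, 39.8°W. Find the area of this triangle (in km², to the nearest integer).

16685593 km²

Side lengths (central angles): a = 1.7965, b = 1.1146, c = 1.8189 rad; semiperimeter s = 2.3650.
By l'Huilier's theorem, tan(E/4) = √[tan(s/2) tan((s−a)/2) tan((s−b)/2) tan((s−c)/2)], giving spherical excess E = 1.4523 rad.
Area = E·R² = 1.4523 × (3389.5)² ≈ 16685593 km².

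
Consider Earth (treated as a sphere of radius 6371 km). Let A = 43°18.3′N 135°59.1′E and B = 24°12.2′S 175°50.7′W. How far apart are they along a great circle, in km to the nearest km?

8974 km

In radians: φ₁ = 0.7558, φ₂ = -0.4224, Δλ = 48.170° = 0.8407 rad.
cos c = sin φ₁ sin φ₂ + cos φ₁ cos φ₂ cos Δλ = (0.6859)(-0.4100) + (0.7277)(0.9121)(0.6669) = 0.16147,
so c = arccos(0.16147) = 1.40862 rad.
Distance = R·c = 6371 × 1.4086 ≈ 8974 km.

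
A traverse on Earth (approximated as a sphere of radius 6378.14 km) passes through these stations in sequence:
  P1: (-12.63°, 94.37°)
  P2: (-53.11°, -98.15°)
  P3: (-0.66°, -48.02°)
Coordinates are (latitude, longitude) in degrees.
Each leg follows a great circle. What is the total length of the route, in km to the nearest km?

20058 km

Leg P1→P2: central angle 1.9790 rad, distance 12622.3 km.
Leg P2→P3: central angle 1.1658 rad, distance 7435.8 km.
Total: 12622.3 + 7435.8 ≈ 20058 km.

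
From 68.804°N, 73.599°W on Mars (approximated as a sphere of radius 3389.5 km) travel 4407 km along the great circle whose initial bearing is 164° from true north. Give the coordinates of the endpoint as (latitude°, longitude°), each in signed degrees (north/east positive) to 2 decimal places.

-4.91°, -58.14°

Angular distance δ = d/R = 4407/3389.5 = 1.30019 rad; initial bearing θ = 2.8623 rad.
sin φ₂ = sin φ₁ cos δ + cos φ₁ sin δ cos θ = (0.9323)(0.2673) + (0.3616)(0.9636)(-0.9613) = -0.0857, so φ₂ = -4.91°.
Δλ = atan2(sin θ sin δ cos φ₁, cos δ − sin φ₁ sin φ₂) = atan2(0.0960, 0.3472) = 15.461°.
λ₂ = -73.599° + 15.461° = -58.14°.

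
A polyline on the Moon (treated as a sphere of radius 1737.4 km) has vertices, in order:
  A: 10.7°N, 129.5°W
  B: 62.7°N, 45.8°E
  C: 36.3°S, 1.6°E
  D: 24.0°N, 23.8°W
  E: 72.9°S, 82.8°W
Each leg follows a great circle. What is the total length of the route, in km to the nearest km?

Leg A→B: central angle 1.8589 rad, distance 3229.7 km.
Leg B→C: central angle 1.8349 rad, distance 3188.0 km.
Leg C→D: central angle 1.1326 rad, distance 1967.8 km.
Leg D→E: central angle 1.8239 rad, distance 3168.8 km.
Total: 3229.7 + 3188.0 + 1967.8 + 3168.8 ≈ 11554 km.

11554 km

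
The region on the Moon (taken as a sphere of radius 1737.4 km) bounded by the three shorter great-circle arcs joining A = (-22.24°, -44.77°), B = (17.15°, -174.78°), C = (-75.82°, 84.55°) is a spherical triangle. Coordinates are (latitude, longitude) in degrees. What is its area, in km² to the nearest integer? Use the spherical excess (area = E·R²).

Side lengths (central angles): a = 1.9063, b = 1.3456, c = 2.3189 rad; semiperimeter s = 2.7854.
By l'Huilier's theorem, tan(E/4) = √[tan(s/2) tan((s−a)/2) tan((s−b)/2) tan((s−c)/2)], giving spherical excess E = 2.5424 rad.
Area = E·R² = 2.5424 × (1737.4)² ≈ 7674253 km².

7674253 km²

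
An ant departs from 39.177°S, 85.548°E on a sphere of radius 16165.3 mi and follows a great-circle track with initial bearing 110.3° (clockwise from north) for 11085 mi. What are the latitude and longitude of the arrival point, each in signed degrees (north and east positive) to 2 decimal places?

-41.24°, 137.72°

Angular distance δ = d/R = 11085/16165.3 = 0.68573 rad; initial bearing θ = 1.9251 rad.
sin φ₂ = sin φ₁ cos δ + cos φ₁ sin δ cos θ = (-0.6317)(0.7740) + (0.7752)(0.6332)(-0.3469) = -0.6592, so φ₂ = -41.24°.
Δλ = atan2(sin θ sin δ cos φ₁, cos δ − sin φ₁ sin φ₂) = atan2(0.4604, 0.3575) = 52.169°.
λ₂ = 85.548° + 52.169° = 137.72°.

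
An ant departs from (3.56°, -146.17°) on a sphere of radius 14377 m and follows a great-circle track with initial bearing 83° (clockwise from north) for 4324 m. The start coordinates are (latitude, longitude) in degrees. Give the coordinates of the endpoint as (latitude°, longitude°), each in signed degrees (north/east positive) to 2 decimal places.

Angular distance δ = d/R = 4324/14377 = 0.30076 rad; initial bearing θ = 1.4486 rad.
sin φ₂ = sin φ₁ cos δ + cos φ₁ sin δ cos θ = (0.0621)(0.9551) + (0.9981)(0.2962)(0.1219) = 0.0953, so φ₂ = 5.47°.
Δλ = atan2(sin θ sin δ cos φ₁, cos δ − sin φ₁ sin φ₂) = atan2(0.2935, 0.9492) = 17.180°.
λ₂ = -146.170° + 17.180° = -128.99°.

5.47°, -128.99°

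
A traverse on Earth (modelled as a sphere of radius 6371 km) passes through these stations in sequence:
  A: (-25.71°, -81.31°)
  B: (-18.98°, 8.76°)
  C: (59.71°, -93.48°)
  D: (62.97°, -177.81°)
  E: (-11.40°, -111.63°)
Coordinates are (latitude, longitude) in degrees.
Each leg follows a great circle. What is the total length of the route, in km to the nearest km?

35786 km

Leg A→B: central angle 1.4303 rad, distance 9112.3 km.
Leg B→C: central angle 1.9627 rad, distance 12504.4 km.
Leg C→D: central angle 0.6570 rad, distance 4185.9 km.
Leg D→E: central angle 1.5669 rad, distance 9983.0 km.
Total: 9112.3 + 12504.4 + 4185.9 + 9983.0 ≈ 35786 km.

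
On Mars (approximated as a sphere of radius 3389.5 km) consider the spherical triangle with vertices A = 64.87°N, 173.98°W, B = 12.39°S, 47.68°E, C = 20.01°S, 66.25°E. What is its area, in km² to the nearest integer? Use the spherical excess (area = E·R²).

Side lengths (central angles): a = 0.3381, b = 2.1036, c = 2.0992 rad; semiperimeter s = 2.2704.
By l'Huilier's theorem, tan(E/4) = √[tan(s/2) tan((s−a)/2) tan((s−b)/2) tan((s−c)/2)], giving spherical excess E = 0.5932 rad.
Area = E·R² = 0.5932 × (3389.5)² ≈ 6815168 km².

6815168 km²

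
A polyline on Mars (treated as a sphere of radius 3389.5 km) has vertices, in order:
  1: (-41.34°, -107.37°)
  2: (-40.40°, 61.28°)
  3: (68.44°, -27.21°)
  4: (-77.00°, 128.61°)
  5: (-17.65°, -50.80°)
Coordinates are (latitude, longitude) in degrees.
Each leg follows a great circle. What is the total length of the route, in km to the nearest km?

Leg 1→2: central angle 1.7037 rad, distance 5774.6 km.
Leg 2→3: central angle 2.2086 rad, distance 7485.9 km.
Leg 3→4: central angle 2.9495 rad, distance 9997.3 km.
Leg 4→5: central angle 1.4896 rad, distance 5049.1 km.
Total: 5774.6 + 7485.9 + 9997.3 + 5049.1 ≈ 28307 km.

28307 km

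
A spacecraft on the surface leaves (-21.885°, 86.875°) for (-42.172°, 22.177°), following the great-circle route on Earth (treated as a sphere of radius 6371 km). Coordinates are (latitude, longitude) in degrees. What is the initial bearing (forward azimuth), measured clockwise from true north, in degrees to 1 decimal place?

233.0°

Δλ = -64.698° = -1.1292 rad.
y = sin Δλ · cos φ₂ = (-0.9041)(0.7411) = -0.6700
x = cos φ₁ sin φ₂ − sin φ₁ cos φ₂ cos Δλ = (0.9279)(-0.6714) − (-0.3727)(0.7411)(0.4274) = -0.5049
θ = atan2(y, x) = -127.00°; adding 360° gives 233.0°.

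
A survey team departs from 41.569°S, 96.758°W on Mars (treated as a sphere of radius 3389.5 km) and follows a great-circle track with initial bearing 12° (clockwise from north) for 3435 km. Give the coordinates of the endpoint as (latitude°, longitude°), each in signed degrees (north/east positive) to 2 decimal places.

Angular distance δ = d/R = 3435/3389.5 = 1.01342 rad; initial bearing θ = 0.2094 rad.
sin φ₂ = sin φ₁ cos δ + cos φ₁ sin δ cos θ = (-0.6635)(0.5290) + (0.7482)(0.8486)(0.9781) = 0.2701, so φ₂ = 15.67°.
Δλ = atan2(sin θ sin δ cos φ₁, cos δ − sin φ₁ sin φ₂) = atan2(0.1320, 0.7082) = 10.559°.
λ₂ = -96.758° + 10.559° = -86.20°.

15.67°, -86.20°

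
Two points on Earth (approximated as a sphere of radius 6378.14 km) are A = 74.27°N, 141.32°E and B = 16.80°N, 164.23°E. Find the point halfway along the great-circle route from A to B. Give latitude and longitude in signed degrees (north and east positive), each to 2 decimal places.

Central angle δ = 1.0271 rad. Interpolating on the sphere with fraction f = 0.5:
P = [sin((1−f)δ)·A + sin(fδ)·B] / sin δ = 0.5741·A + 0.5741·B in Cartesian coordinates,
giving P = (-0.6504, 0.2466, 0.7185), i.e. latitude 45.93°, longitude 159.23°.

45.93°, 159.23°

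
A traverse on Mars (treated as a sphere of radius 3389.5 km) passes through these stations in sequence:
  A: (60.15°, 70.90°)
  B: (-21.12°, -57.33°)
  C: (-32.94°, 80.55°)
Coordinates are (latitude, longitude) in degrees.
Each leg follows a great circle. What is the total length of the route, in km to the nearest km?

14168 km

Leg A→B: central angle 2.2141 rad, distance 7504.7 km.
Leg B→C: central angle 1.9657 rad, distance 6662.9 km.
Total: 7504.7 + 6662.9 ≈ 14168 km.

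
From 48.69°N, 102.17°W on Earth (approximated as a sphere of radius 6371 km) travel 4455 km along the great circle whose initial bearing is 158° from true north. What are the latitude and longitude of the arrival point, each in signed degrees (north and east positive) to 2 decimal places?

10.42°, -87.98°

Angular distance δ = d/R = 4455/6371 = 0.69926 rad; initial bearing θ = 2.7576 rad.
sin φ₂ = sin φ₁ cos δ + cos φ₁ sin δ cos θ = (0.7511)(0.7653) + (0.6601)(0.6437)(-0.9272) = 0.1809, so φ₂ = 10.42°.
Δλ = atan2(sin θ sin δ cos φ₁, cos δ − sin φ₁ sin φ₂) = atan2(0.1592, 0.6294) = 14.191°.
λ₂ = -102.170° + 14.191° = -87.98°.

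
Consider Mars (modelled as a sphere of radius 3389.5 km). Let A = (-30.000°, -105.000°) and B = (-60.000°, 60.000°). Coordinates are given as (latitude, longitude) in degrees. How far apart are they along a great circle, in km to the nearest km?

Let φ₁ = -0.5236 rad, φ₂ = -1.0472 rad, and Δλ = 2.8798 rad.
cos c = sin φ₁ sin φ₂ + cos φ₁ cos φ₂ cos Δλ = (-0.5000)(-0.8660) + (0.8660)(0.5000)(-0.9659) = 0.01475,
so c = arccos(0.01475) = 1.55604 rad.
Distance = R·c = 3389.5 × 1.5560 ≈ 5274 km.

5274 km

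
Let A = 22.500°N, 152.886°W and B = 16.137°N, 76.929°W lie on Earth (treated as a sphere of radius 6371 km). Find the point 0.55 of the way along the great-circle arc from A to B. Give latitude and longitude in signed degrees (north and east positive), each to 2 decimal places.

23.57°, -110.17°

Central angle δ = 1.2433 rad. Interpolating on the sphere with fraction f = 0.55:
P = [sin((1−f)δ)·A + sin(fδ)·B] / sin δ = 0.5605·A + 0.6672·B in Cartesian coordinates,
giving P = (-0.3160, -0.8603, 0.3999), i.e. latitude 23.57°, longitude -110.17°.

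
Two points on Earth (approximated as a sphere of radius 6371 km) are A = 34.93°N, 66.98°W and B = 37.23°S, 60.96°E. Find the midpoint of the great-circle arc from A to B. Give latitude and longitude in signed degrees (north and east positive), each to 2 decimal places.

-2.62°, -4.73°

Central angle δ = 2.4155 rad. Interpolating on the sphere with fraction f = 0.5:
P = [sin((1−f)δ)·A + sin(fδ)·B] / sin δ = 1.4079·A + 1.4079·B in Cartesian coordinates,
giving P = (0.9956, -0.0823, -0.0457), i.e. latitude -2.62°, longitude -4.73°.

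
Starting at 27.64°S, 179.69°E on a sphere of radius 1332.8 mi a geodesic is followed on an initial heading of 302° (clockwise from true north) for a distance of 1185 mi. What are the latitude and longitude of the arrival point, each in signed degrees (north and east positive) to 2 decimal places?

Angular distance δ = d/R = 1185/1332.8 = 0.88911 rad; initial bearing θ = 5.2709 rad.
sin φ₂ = sin φ₁ cos δ + cos φ₁ sin δ cos θ = (-0.4639)(0.6301) + (0.8859)(0.7765)(0.5299) = 0.0722, so φ₂ = 4.14°.
Δλ = atan2(sin θ sin δ cos φ₁, cos δ − sin φ₁ sin φ₂) = atan2(-0.5834, 0.6636) = -41.318°.
λ₂ = 179.690° − 41.318° = 138.37°.

4.14°, 138.37°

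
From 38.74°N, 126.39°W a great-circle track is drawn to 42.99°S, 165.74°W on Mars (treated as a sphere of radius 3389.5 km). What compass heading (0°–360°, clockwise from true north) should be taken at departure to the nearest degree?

208°

With φ₁ = 0.6761, φ₂ = -0.7503, Δλ = -0.6868 rad, the forward-azimuth formula gives
θ = atan2( sin Δλ cos φ₂ , cos φ₁ sin φ₂ − sin φ₁ cos φ₂ cos Δλ ) = atan2(-0.4638, -0.8858) = -152.36°.
Adding 360° brings this into [0°, 360°): 208°.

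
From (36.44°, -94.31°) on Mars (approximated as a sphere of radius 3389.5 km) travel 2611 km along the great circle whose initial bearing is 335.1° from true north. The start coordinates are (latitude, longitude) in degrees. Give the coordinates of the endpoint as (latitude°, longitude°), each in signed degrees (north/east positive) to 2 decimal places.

Angular distance δ = d/R = 2611/3389.5 = 0.77032 rad; initial bearing θ = 5.8486 rad.
sin φ₂ = sin φ₁ cos δ + cos φ₁ sin δ cos θ = (0.5940)(0.7177) + (0.8045)(0.6964)(0.9070) = 0.9344, so φ₂ = 69.14°.
Δλ = atan2(sin θ sin δ cos φ₁, cos δ − sin φ₁ sin φ₂) = atan2(-0.2359, 0.1627) = -55.410°.
λ₂ = -94.310° − 55.410° = -149.72°.

69.14°, -149.72°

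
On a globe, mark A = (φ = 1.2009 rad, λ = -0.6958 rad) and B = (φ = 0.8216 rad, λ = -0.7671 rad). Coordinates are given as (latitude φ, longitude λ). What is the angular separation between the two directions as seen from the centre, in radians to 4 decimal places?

Let φ₁ = 1.2009 rad, φ₂ = 0.8216 rad, and Δλ = -0.0713 rad.
cos c = sin φ₁ sin φ₂ + cos φ₁ cos φ₂ cos Δλ = (0.9324)(0.7322) + (0.3615)(0.6811)(0.9975) = 0.92830,
so c = arccos(0.92830) = 0.38099 rad.
So the angular separation is 0.3810 rad.

0.3810 rad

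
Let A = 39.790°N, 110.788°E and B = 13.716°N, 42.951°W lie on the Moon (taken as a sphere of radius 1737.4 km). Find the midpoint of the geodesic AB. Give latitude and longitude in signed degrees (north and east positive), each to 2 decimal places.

63.26°, 7.34°

Central angle δ = 2.1149 rad. Interpolating on the sphere with fraction f = 0.5:
P = [sin((1−f)δ)·A + sin(fδ)·B] / sin δ = 1.0182·A + 1.0182·B in Cartesian coordinates,
giving P = (0.4463, 0.0575, 0.8930), i.e. latitude 63.26°, longitude 7.34°.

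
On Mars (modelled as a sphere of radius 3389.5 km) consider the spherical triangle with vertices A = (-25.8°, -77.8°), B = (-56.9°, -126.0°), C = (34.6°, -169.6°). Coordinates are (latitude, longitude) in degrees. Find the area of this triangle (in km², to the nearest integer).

Side lengths (central angles): a = 1.7215, b = 1.8446, c = 0.8061 rad; semiperimeter s = 2.1861.
By l'Huilier's theorem, tan(E/4) = √[tan(s/2) tan((s−a)/2) tan((s−b)/2) tan((s−c)/2)], giving spherical excess E = 0.9988 rad.
Area = E·R² = 0.9988 × (3389.5)² ≈ 11474476 km².

11474476 km²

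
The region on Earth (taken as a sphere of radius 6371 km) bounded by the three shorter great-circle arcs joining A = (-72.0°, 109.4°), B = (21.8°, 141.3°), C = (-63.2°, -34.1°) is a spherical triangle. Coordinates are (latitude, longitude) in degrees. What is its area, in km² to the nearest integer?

Side lengths (central angles): a = 2.4170, b = 0.7423, c = 1.6806 rad; semiperimeter s = 2.4200.
By l'Huilier's theorem, tan(E/4) = √[tan(s/2) tan((s−a)/2) tan((s−b)/2) tan((s−c)/2)], giving spherical excess E = 0.1650 rad.
Area = E·R² = 0.1650 × (6371)² ≈ 6695516 km².

6695516 km²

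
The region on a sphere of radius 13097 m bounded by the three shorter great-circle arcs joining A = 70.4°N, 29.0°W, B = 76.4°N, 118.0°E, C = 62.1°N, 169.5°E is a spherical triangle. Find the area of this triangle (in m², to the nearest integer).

16591436 m²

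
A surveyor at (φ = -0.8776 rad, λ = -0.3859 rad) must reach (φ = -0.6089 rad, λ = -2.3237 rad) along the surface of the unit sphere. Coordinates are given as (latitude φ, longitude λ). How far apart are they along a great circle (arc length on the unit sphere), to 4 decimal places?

In radians: φ₁ = -0.8776, φ₂ = -0.6089, Δλ = -111.028° = -1.9378 rad.
cos c = sin φ₁ sin φ₂ + cos φ₁ cos φ₂ cos Δλ = (-0.7692)(-0.5720) + (0.6390)(0.8203)(-0.3588) = 0.25188,
so c = arccos(0.25188) = 1.31617 rad.
On the unit sphere the arc length equals the central angle: 1.3162.

1.3162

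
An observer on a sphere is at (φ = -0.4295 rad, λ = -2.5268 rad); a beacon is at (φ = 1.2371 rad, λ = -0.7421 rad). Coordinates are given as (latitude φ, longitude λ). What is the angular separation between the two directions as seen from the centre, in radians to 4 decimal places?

2.0450 rad

Let φ₁ = -0.4295 rad, φ₂ = 1.2371 rad, and Δλ = 1.7847 rad.
Haversine: a = sin²(Δφ/2) + cos φ₁ cos φ₂ sin²(Δλ/2) = 0.5478 + (0.9092)(0.3275)(0.6061) = 0.72833.
Central angle c = 2·arcsin(√a) = 2.04503 rad.
So the angular separation is 2.0450 rad.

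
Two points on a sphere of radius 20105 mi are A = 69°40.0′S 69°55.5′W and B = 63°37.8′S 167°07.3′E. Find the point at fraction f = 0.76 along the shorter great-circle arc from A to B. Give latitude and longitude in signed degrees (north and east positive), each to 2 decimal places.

-71.91°, -178.72°

Central angle δ = 0.7134 rad. Interpolating on the sphere with fraction f = 0.76:
P = [sin((1−f)δ)·A + sin(fδ)·B] / sin δ = 0.2604·A + 0.7885·B in Cartesian coordinates,
giving P = (-0.3104, -0.0069, -0.9506), i.e. latitude -71.91°, longitude -178.72°.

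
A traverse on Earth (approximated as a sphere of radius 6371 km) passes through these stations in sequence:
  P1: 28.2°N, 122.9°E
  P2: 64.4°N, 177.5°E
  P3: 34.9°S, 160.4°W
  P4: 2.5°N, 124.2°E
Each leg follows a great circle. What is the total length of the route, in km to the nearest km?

25581 km

Leg P1→P2: central angle 0.8675 rad, distance 5526.7 km.
Leg P2→P3: central angle 1.7596 rad, distance 11210.1 km.
Leg P3→P4: central angle 1.3882 rad, distance 8844.2 km.
Total: 5526.7 + 11210.1 + 8844.2 ≈ 25581 km.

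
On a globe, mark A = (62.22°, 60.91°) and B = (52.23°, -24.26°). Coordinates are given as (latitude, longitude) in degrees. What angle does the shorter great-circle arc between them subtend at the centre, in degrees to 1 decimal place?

43.7°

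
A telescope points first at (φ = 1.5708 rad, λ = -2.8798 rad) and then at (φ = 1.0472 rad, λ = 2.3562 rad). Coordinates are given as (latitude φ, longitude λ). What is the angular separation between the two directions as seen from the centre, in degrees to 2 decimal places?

In radians: φ₁ = 1.5708, φ₂ = 1.0472, Δλ = -59.999° = -1.0472 rad.
Haversine: a = sin²(Δφ/2) + cos φ₁ cos φ₂ sin²(Δλ/2) = 0.0670 + (-0.0000)(0.5000)(0.2500) = 0.06699.
Central angle c = 2·arcsin(√a) = 0.52360 rad.
So the angular separation is 30.00°.

30.00°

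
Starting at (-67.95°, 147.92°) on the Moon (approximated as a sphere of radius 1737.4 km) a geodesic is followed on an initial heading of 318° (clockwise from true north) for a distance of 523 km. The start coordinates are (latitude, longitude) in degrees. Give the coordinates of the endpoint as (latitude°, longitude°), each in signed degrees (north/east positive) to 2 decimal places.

-53.37°, 128.50°

Angular distance δ = d/R = 523/1737.4 = 0.30102 rad; initial bearing θ = 5.5501 rad.
sin φ₂ = sin φ₁ cos δ + cos φ₁ sin δ cos θ = (-0.9269)(0.9550) + (0.3754)(0.2965)(0.7431) = -0.8025, so φ₂ = -53.37°.
Δλ = atan2(sin θ sin δ cos φ₁, cos δ − sin φ₁ sin φ₂) = atan2(-0.0745, 0.2113) = -19.420°.
λ₂ = 147.920° − 19.420° = 128.50°.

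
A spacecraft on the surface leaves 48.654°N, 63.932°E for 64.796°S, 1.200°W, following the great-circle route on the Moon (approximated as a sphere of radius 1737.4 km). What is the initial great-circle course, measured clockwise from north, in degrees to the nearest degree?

208°

Δλ = -65.132° = -1.1368 rad.
y = sin Δλ · cos φ₂ = (-0.9073)(0.4258) = -0.3864
x = cos φ₁ sin φ₂ − sin φ₁ cos φ₂ cos Δλ = (0.6606)(-0.9048) − (0.7507)(0.4258)(0.4205) = -0.7322
θ = atan2(y, x) = -152.18°; adding 360° gives 208°.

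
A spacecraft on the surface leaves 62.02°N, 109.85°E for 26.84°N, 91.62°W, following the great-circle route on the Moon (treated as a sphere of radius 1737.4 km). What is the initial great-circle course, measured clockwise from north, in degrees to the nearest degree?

19°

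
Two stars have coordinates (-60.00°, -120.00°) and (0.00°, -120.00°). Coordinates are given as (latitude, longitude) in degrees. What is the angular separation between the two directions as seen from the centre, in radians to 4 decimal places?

1.0472 rad

In radians: φ₁ = -1.0472, φ₂ = 0.0000, Δλ = 0.000° = 0.0000 rad.
Haversine: a = sin²(Δφ/2) + cos φ₁ cos φ₂ sin²(Δλ/2) = 0.2500 + (0.5000)(1.0000)(0.0000) = 0.25000.
Central angle c = 2·arcsin(√a) = 1.04720 rad.
So the angular separation is 1.0472 rad.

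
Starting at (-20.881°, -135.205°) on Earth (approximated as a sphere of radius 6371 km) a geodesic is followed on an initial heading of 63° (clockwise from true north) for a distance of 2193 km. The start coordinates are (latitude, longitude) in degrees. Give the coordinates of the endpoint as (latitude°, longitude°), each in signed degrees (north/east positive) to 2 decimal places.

Angular distance δ = d/R = 2193/6371 = 0.34422 rad; initial bearing θ = 1.0996 rad.
sin φ₂ = sin φ₁ cos δ + cos φ₁ sin δ cos θ = (-0.3564)(0.9413) + (0.9343)(0.3375)(0.4540) = -0.1924, so φ₂ = -11.09°.
Δλ = atan2(sin θ sin δ cos φ₁, cos δ − sin φ₁ sin φ₂) = atan2(0.2809, 0.8728) = 17.842°.
λ₂ = -135.205° + 17.842° = -117.36°.

-11.09°, -117.36°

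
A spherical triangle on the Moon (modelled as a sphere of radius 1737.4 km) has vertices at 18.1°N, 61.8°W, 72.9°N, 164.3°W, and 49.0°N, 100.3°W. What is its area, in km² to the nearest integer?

Side lengths (central angles): a = 0.6336, b = 0.7634, c = 1.3321 rad; semiperimeter s = 1.3645.
By l'Huilier's theorem, tan(E/4) = √[tan(s/2) tan((s−a)/2) tan((s−b)/2) tan((s−c)/2)], giving spherical excess E = 0.1581 rad.
Area = E·R² = 0.1581 × (1737.4)² ≈ 477125 km².

477125 km²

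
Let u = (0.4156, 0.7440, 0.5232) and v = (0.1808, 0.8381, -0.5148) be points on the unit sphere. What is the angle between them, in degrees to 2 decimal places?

u·v = 0.4293; |u| = 1.0000, |v| = 1.0001.
cos θ = (u·v)/(|u||v|) = 0.4293, so θ = 64.58°.

64.58°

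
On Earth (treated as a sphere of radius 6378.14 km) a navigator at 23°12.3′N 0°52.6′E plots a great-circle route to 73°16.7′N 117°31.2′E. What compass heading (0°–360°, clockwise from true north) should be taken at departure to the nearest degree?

15°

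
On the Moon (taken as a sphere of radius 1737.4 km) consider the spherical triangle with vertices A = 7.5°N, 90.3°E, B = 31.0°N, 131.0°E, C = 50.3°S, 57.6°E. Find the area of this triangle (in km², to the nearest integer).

1001019 km²

Side lengths (central angles): a = 1.8130, b = 1.1235, c = 0.7791 rad; semiperimeter s = 1.8578.
By l'Huilier's theorem, tan(E/4) = √[tan(s/2) tan((s−a)/2) tan((s−b)/2) tan((s−c)/2)], giving spherical excess E = 0.3316 rad.
Area = E·R² = 0.3316 × (1737.4)² ≈ 1001019 km².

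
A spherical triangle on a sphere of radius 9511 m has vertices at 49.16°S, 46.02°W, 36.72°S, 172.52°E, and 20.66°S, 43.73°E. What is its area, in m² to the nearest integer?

130240194 m²

Side lengths (central angles): a = 1.8327, b = 1.2978, c = 1.5284 rad; semiperimeter s = 2.3295.
By l'Huilier's theorem, tan(E/4) = √[tan(s/2) tan((s−a)/2) tan((s−b)/2) tan((s−c)/2)], giving spherical excess E = 1.4398 rad.
Area = E·R² = 1.4398 × (9511)² ≈ 130240194 m².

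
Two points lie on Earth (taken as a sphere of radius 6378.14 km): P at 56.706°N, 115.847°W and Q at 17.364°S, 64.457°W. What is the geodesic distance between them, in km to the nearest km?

9524 km

With latitudes φ₁ = 56.706°, φ₂ = -17.364° and longitude difference Δλ = 51.390°:
Haversine: a = sin²(Δφ/2) + cos φ₁ cos φ₂ sin²(Δλ/2) = 0.3628 + (0.5489)(0.9544)(0.1880) = 0.46126.
Central angle c = 2·arcsin(√a) = 1.49324 rad.
Distance = R·c = 6378.14 × 1.4932 ≈ 9524 km.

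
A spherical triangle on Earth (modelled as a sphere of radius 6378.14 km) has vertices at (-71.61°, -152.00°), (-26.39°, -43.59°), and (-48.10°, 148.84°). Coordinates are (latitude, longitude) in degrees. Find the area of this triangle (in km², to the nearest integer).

Side lengths (central angles): a = 1.8270, b = 0.6193, c = 1.2318 rad; semiperimeter s = 1.8390.
By l'Huilier's theorem, tan(E/4) = √[tan(s/2) tan((s−a)/2) tan((s−b)/2) tan((s−c)/2)], giving spherical excess E = 0.1663 rad.
Area = E·R² = 0.1663 × (6378.14)² ≈ 6764801 km².

6764801 km²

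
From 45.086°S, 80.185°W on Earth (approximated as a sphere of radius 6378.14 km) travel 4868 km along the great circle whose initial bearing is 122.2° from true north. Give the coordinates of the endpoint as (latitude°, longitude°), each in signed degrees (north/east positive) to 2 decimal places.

-50.52°, -13.27°

Angular distance δ = d/R = 4868/6378.14 = 0.76323 rad; initial bearing θ = 2.1328 rad.
sin φ₂ = sin φ₁ cos δ + cos φ₁ sin δ cos θ = (-0.7082)(0.7226) + (0.7060)(0.6913)(-0.5329) = -0.7718, so φ₂ = -50.52°.
Δλ = atan2(sin θ sin δ cos φ₁, cos δ − sin φ₁ sin φ₂) = atan2(0.4130, 0.1760) = 66.914°.
λ₂ = -80.185° + 66.914° = -13.27°.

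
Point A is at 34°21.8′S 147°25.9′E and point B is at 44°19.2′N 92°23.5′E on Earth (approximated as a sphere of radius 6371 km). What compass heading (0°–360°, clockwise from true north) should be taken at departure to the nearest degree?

324°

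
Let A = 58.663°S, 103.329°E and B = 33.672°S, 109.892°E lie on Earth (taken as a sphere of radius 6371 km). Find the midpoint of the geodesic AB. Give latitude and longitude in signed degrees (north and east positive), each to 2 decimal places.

Central angle δ = 0.4428 rad. Interpolating on the sphere with fraction f = 0.5:
P = [sin((1−f)δ)·A + sin(fδ)·B] / sin δ = 0.5125·A + 0.5125·B in Cartesian coordinates,
giving P = (-0.2066, 0.6604, -0.7219), i.e. latitude -46.21°, longitude 107.37°.

-46.21°, 107.37°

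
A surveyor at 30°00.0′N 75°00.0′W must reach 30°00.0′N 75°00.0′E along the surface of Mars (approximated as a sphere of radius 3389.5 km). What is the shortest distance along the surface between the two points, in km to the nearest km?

With latitudes φ₁ = 30.000°, φ₂ = 30.000° and longitude difference Δλ = 150.000°:
cos c = sin φ₁ sin φ₂ + cos φ₁ cos φ₂ cos Δλ = (0.5000)(0.5000) + (0.8660)(0.8660)(-0.8660) = -0.39952,
so c = arccos(-0.39952) = 1.98179 rad.
Distance = R·c = 3389.5 × 1.9818 ≈ 6717 km.

6717 km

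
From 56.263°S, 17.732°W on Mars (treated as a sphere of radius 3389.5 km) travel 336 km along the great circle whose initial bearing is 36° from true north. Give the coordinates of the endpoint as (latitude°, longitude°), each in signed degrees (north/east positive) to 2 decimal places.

-51.54°, -12.37°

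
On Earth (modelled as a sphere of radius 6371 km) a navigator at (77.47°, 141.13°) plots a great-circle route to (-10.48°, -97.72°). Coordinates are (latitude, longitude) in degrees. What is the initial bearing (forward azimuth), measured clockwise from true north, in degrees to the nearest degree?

Δλ = 121.150° = 2.1145 rad.
y = sin Δλ · cos φ₂ = (0.8558)(0.9833) = 0.8415
x = cos φ₁ sin φ₂ − sin φ₁ cos φ₂ cos Δλ = (0.2170)(-0.1819) − (0.9762)(0.9833)(-0.5173) = 0.4571
θ = atan2(y, x) = 61.49°, so the bearing is 61°.

61°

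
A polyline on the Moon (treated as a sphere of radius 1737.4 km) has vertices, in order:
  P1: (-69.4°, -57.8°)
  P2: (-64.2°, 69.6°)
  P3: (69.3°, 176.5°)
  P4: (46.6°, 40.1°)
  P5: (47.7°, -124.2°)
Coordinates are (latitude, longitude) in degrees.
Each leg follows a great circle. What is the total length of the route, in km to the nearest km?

10261 km

Leg P1→P2: central angle 0.7231 rad, distance 1256.4 km.
Leg P2→P3: central angle 2.6614 rad, distance 4624.0 km.
Leg P3→P4: central angle 1.0428 rad, distance 1811.8 km.
Leg P4→P5: central angle 1.4784 rad, distance 2568.6 km.
Total: 1256.4 + 4624.0 + 1811.8 + 2568.6 ≈ 10261 km.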